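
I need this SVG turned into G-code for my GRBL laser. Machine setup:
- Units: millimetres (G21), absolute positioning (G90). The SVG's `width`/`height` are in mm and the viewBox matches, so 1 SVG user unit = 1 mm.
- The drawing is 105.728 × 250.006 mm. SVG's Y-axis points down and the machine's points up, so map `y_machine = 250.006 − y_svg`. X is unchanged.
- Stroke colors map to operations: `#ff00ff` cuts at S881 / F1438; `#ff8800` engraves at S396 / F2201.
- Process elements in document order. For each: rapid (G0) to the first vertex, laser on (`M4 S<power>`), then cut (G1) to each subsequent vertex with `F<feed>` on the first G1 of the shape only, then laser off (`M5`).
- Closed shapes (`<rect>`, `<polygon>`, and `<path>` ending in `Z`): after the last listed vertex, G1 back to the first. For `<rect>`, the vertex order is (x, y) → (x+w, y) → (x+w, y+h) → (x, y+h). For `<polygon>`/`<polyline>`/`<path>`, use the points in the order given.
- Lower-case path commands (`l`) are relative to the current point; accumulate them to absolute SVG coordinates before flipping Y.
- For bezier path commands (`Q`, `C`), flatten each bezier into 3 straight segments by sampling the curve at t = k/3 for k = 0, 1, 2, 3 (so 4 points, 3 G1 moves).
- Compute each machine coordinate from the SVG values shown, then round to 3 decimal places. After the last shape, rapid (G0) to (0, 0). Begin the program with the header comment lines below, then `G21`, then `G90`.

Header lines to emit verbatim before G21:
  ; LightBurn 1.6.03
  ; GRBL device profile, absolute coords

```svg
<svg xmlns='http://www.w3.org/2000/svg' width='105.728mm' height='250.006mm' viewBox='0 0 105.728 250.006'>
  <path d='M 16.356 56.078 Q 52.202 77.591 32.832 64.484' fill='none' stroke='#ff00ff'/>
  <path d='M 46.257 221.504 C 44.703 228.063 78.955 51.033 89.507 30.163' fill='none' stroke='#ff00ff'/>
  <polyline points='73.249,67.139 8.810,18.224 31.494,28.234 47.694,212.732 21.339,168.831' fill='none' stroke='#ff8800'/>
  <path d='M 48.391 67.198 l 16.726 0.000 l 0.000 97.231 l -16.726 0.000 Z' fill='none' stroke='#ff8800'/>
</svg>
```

; LightBurn 1.6.03
; GRBL device profile, absolute coords
G21
G90
G0 X16.356 Y193.928
M4 S881
G1 X34.118 Y183.433 F1438
G1 X39.610 Y180.631
G1 X32.832 Y185.522
M5
G0 X46.257 Y28.502
M4 S881
G1 X54.434 Y70.556 F1438
G1 X73.259 Y159.503
G1 X89.507 Y219.843
M5
G0 X73.249 Y182.867
M4 S396
G1 X8.810 Y231.782 F2201
G1 X31.494 Y221.772
G1 X47.694 Y37.274
G1 X21.339 Y81.175
M5
G0 X48.391 Y182.808
M4 S396
G1 X65.117 Y182.808 F2201
G1 X65.117 Y85.577
G1 X48.391 Y85.577
G1 X48.391 Y182.808
M5
G0 X0.000 Y0.000

viewBox `0 0 105.728 250.006` with mm width/height → 1 unit = 1 mm. Flip: y_m = 250.006 − y_svg.

**Shape 1** — `<path>` quadratic bezier, stroke `#ff00ff` → cut (S881, F1438). Control points (SVG): P0=(16.356,56.078), P1=(52.202,77.591), P2=(32.832,64.484); sampled at t=k/3. Machine vertices: (16.356,193.928) → (34.118,183.433) → (39.610,180.631) → (32.832,185.522). Open path.

**Shape 2** — `<path>` cubic bezier, stroke `#ff00ff` → cut (S881, F1438). Control points (SVG): P0=(46.257,221.504), P1=(44.703,228.063), P2=(78.955,51.033), P3=(89.507,30.163); sampled at t=k/3. Machine vertices: (46.257,28.502) → (54.434,70.556) → (73.259,159.503) → (89.507,219.843). Open path.

**Shape 3** — `<polyline>` open polyline, stroke `#ff8800` → engrave (S396, F2201). Machine vertices: (73.249,182.867) → (8.810,231.782) → (31.494,221.772) → (47.694,37.274) → (21.339,81.175). Open path.

**Shape 4** — `<path>` rectangle, stroke `#ff8800` → engrave (S396, F2201). Machine vertices: (48.391,182.808) → (65.117,182.808) → (65.117,85.577) → (48.391,85.577) → (48.391,182.808). Closed: final G1 returns to the first vertex.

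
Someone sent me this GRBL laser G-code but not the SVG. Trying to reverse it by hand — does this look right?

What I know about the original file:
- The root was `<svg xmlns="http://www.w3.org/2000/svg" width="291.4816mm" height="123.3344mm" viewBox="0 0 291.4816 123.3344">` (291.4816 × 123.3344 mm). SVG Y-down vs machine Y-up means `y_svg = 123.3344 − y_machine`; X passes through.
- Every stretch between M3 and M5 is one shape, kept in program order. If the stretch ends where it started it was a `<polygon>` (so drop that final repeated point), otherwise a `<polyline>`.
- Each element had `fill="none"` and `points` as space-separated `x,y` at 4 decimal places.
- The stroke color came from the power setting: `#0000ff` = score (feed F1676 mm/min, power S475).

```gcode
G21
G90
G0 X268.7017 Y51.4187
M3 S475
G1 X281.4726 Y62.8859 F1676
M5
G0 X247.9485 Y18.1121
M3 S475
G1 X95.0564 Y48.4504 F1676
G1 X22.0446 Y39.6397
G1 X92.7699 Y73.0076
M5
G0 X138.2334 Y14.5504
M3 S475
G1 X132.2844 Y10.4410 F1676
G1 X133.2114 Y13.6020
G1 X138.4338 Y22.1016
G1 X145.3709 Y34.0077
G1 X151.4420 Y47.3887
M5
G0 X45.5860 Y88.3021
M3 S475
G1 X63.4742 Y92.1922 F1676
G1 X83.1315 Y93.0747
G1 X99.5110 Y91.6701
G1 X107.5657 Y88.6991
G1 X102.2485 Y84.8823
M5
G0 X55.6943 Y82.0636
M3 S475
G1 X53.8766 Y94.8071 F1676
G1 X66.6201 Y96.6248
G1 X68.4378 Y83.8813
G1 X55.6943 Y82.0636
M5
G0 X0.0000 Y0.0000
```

Machine Y-up, SVG Y-down with viewBox height 123.3344, so y_svg = 123.3344 − y_machine; X carries over. Every run uses S475, so all elements get stroke `#0000ff` (score).

Run 1: The run is open, so emit a `<polyline>` with points (Y-flipped): 268.7017,71.9157 281.4726,60.4485.

Run 2: The run is open, so emit a `<polyline>` with points (Y-flipped): 247.9485,105.2223 95.0564,74.8840 22.0446,83.6947 92.7699,50.3268.

Run 3: The run is open, so emit a `<polyline>` with points (Y-flipped): 138.2334,108.7840 132.2844,112.8934 133.2114,109.7324 138.4338,101.2328 145.3709,89.3267 151.4420,75.9457.

Run 4: The run is open, so emit a `<polyline>` with points (Y-flipped): 45.5860,35.0323 63.4742,31.1422 83.1315,30.2597 99.5110,31.6643 107.5657,34.6353 102.2485,38.4521.

Run 5: The run returns to its start, so emit a `<polygon>` with points (Y-flipped): 55.6943,41.2708 53.8766,28.5273 66.6201,26.7096 68.4378,39.4531.

<svg xmlns="http://www.w3.org/2000/svg" width="291.4816mm" height="123.3344mm" viewBox="0 0 291.4816 123.3344">
  <polyline points="268.7017,71.9157 281.4726,60.4485" fill="none" stroke="#0000ff"/>
  <polyline points="247.9485,105.2223 95.0564,74.8840 22.0446,83.6947 92.7699,50.3268" fill="none" stroke="#0000ff"/>
  <polyline points="138.2334,108.7840 132.2844,112.8934 133.2114,109.7324 138.4338,101.2328 145.3709,89.3267 151.4420,75.9457" fill="none" stroke="#0000ff"/>
  <polyline points="45.5860,35.0323 63.4742,31.1422 83.1315,30.2597 99.5110,31.6643 107.5657,34.6353 102.2485,38.4521" fill="none" stroke="#0000ff"/>
  <polygon points="55.6943,41.2708 53.8766,28.5273 66.6201,26.7096 68.4378,39.4531" fill="none" stroke="#0000ff"/>
</svg>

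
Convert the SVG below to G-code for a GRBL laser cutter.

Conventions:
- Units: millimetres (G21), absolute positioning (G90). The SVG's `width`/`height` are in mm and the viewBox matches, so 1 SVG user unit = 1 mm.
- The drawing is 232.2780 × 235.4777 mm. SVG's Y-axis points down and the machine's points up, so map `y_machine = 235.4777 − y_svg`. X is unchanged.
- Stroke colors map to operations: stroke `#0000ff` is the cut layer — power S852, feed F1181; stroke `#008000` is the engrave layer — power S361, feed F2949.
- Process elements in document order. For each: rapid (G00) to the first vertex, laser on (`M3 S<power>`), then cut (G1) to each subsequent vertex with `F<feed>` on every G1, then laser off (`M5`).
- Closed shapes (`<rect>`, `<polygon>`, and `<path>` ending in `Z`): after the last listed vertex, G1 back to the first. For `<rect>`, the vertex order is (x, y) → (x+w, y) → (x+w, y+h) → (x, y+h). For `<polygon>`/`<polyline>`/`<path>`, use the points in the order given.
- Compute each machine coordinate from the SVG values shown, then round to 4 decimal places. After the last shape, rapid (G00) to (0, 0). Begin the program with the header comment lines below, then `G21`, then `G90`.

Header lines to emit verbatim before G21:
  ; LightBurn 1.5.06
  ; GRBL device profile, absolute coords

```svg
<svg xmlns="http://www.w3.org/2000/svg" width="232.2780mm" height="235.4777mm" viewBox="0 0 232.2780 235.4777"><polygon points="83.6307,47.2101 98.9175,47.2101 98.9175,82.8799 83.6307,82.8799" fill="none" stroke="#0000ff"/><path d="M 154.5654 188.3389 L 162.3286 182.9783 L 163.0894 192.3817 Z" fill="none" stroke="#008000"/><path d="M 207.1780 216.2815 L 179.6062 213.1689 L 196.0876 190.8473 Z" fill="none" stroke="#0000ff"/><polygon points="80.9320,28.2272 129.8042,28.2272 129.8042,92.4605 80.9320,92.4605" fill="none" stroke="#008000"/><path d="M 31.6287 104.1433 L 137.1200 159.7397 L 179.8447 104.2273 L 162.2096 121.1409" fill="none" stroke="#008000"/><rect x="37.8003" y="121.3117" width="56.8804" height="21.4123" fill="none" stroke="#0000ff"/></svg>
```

Since the viewBox matches the mm dimensions, user units are millimetres directly. The only transform is the Y-flip y_m = 235.4777 − y_svg.

Shape 1 is a rectangle drawn with `<polygon>`. Its stroke #0000ff means cut at S852, F1181. After flipping Y the toolpath is (83.6307,188.2676) → (98.9175,188.2676) → (98.9175,152.5978) → (83.6307,152.5978) → (83.6307,188.2676), returning to the start.

Shape 2 is a regular polygon drawn with `<path>`. Its stroke #008000 means engrave at S361, F2949. After flipping Y the toolpath is (154.5654,47.1388) → (162.3286,52.4994) → (163.0894,43.0960) → (154.5654,47.1388), returning to the start.

Shape 3 is a regular polygon drawn with `<path>`. Its stroke #0000ff means cut at S852, F1181. After flipping Y the toolpath is (207.1780,19.1962) → (179.6062,22.3088) → (196.0876,44.6304) → (207.1780,19.1962), returning to the start.

Shape 4 is a rectangle drawn with `<polygon>`. Its stroke #008000 means engrave at S361, F2949. After flipping Y the toolpath is (80.9320,207.2505) → (129.8042,207.2505) → (129.8042,143.0172) → (80.9320,143.0172) → (80.9320,207.2505), returning to the start.

Shape 5 is a open polyline drawn with `<path>`. Its stroke #008000 means engrave at S361, F2949. After flipping Y the toolpath is (31.6287,131.3344) → (137.1200,75.7380) → (179.8447,131.2504) → (162.2096,114.3368).

Shape 6 is a rectangle drawn with `<rect>`. Its stroke #0000ff means cut at S852, F1181. After flipping Y the toolpath is (37.8003,114.1660) → (94.6807,114.1660) → (94.6807,92.7537) → (37.8003,92.7537) → (37.8003,114.1660), returning to the start.

; LightBurn 1.5.06
; GRBL device profile, absolute coords
G21
G90
G00 X83.6307 Y188.2676
M3 S852
G1 X98.9175 Y188.2676 F1181
G1 X98.9175 Y152.5978 F1181
G1 X83.6307 Y152.5978 F1181
G1 X83.6307 Y188.2676 F1181
M5
G00 X154.5654 Y47.1388
M3 S361
G1 X162.3286 Y52.4994 F2949
G1 X163.0894 Y43.0960 F2949
G1 X154.5654 Y47.1388 F2949
M5
G00 X207.1780 Y19.1962
M3 S852
G1 X179.6062 Y22.3088 F1181
G1 X196.0876 Y44.6304 F1181
G1 X207.1780 Y19.1962 F1181
M5
G00 X80.9320 Y207.2505
M3 S361
G1 X129.8042 Y207.2505 F2949
G1 X129.8042 Y143.0172 F2949
G1 X80.9320 Y143.0172 F2949
G1 X80.9320 Y207.2505 F2949
M5
G00 X31.6287 Y131.3344
M3 S361
G1 X137.1200 Y75.7380 F2949
G1 X179.8447 Y131.2504 F2949
G1 X162.2096 Y114.3368 F2949
M5
G00 X37.8003 Y114.1660
M3 S852
G1 X94.6807 Y114.1660 F1181
G1 X94.6807 Y92.7537 F1181
G1 X37.8003 Y92.7537 F1181
G1 X37.8003 Y114.1660 F1181
M5
G00 X0.0000 Y0.0000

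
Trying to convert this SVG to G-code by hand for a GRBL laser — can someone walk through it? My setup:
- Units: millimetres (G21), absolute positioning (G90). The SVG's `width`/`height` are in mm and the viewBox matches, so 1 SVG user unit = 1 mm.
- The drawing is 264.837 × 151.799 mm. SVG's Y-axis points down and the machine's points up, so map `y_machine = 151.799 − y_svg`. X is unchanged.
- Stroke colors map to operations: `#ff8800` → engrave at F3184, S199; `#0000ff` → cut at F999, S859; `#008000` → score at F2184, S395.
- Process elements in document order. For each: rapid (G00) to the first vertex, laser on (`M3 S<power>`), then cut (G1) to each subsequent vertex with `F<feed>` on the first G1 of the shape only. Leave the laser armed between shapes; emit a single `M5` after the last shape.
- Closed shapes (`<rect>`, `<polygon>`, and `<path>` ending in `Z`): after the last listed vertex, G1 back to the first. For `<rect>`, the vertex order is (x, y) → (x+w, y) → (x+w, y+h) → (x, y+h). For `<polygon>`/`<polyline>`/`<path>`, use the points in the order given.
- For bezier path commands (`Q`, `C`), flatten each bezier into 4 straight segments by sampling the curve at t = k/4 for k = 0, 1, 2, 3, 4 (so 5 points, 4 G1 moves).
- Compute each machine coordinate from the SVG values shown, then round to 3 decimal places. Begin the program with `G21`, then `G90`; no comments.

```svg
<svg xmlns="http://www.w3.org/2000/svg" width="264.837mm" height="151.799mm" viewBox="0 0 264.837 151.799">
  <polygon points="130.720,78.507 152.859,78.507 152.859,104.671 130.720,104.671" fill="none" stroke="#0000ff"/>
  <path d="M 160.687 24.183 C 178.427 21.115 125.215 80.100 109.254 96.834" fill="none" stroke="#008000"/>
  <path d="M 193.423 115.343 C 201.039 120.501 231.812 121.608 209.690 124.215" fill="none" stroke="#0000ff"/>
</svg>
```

viewBox `0 0 264.837 151.799` with mm width/height → 1 unit = 1 mm. Flip: y_m = 151.799 − y_svg.

**Shape 1** — `<polygon>` rectangle, stroke `#0000ff` → cut (S859, F999). Machine vertices: (130.720,73.292) → (152.859,73.292) → (152.859,47.128) → (130.720,47.128) → (130.720,73.292). Closed: final G1 returns to the first vertex.

**Shape 2** — `<path>` cubic bezier, stroke `#008000` → score (S395, F2184). Control points (SVG): P0=(160.687,24.183), P1=(178.427,21.115), P2=(125.215,80.100), P3=(109.254,96.834); sampled at t=k/4. Machine vertices: (160.687,127.616) → (162.379,119.912) → (147.608,98.716) → (126.519,73.808) → (109.254,54.965). Open path.

**Shape 3** — `<path>` cubic bezier, stroke `#0000ff` → cut (S859, F999). Control points (SVG): P0=(193.423,115.343), P1=(201.039,120.501), P2=(231.812,121.608), P3=(209.690,124.215); sampled at t=k/4. Machine vertices: (193.423,36.456) → (202.289,33.260) → (212.708,31.063) → (217.552,29.345) → (209.690,27.584). Open path.

G21
G90
G00 X130.720 Y73.292
M3 S859
G1 X152.859 Y73.292 F999
G1 X152.859 Y47.128
G1 X130.720 Y47.128
G1 X130.720 Y73.292
G00 X160.687 Y127.616
M3 S395
G1 X162.379 Y119.912 F2184
G1 X147.608 Y98.716
G1 X126.519 Y73.808
G1 X109.254 Y54.965
G00 X193.423 Y36.456
M3 S859
G1 X202.289 Y33.260 F999
G1 X212.708 Y31.063
G1 X217.552 Y29.345
G1 X209.690 Y27.584
M5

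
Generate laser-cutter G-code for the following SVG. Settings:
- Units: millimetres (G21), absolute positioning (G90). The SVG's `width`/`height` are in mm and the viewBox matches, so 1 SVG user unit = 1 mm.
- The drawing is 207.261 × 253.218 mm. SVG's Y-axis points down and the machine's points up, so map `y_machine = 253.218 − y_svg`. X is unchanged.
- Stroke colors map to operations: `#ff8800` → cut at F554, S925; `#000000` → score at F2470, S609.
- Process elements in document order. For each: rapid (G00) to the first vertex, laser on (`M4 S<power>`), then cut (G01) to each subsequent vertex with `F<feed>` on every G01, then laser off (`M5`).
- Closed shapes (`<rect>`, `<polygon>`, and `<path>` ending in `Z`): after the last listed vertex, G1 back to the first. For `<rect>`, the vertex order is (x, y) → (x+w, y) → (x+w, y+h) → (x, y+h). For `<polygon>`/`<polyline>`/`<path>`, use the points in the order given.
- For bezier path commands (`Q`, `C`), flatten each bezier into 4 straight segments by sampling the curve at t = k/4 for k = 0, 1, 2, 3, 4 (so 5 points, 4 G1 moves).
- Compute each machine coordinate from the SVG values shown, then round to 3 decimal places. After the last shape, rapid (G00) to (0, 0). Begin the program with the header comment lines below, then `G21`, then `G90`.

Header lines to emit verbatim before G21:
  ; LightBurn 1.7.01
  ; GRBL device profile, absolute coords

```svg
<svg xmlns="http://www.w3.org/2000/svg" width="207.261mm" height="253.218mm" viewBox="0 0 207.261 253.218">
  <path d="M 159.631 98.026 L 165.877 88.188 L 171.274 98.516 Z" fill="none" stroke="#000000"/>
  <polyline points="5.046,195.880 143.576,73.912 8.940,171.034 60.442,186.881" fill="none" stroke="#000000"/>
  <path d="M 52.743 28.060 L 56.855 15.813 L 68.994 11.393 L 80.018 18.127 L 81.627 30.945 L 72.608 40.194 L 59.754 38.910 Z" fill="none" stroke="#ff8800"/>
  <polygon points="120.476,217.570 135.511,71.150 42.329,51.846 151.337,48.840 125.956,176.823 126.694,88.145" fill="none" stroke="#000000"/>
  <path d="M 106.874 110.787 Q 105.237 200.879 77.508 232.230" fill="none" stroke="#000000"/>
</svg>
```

; LightBurn 1.7.01
; GRBL device profile, absolute coords
G21
G90
G00 X159.631 Y155.192
M4 S609
G01 X165.877 Y165.030 F2470
G01 X171.274 Y154.702 F2470
G01 X159.631 Y155.192 F2470
M5
G00 X5.046 Y57.338
M4 S609
G01 X143.576 Y179.306 F2470
G01 X8.940 Y82.184 F2470
G01 X60.442 Y66.337 F2470
M5
G00 X52.743 Y225.158
M4 S925
G01 X56.855 Y237.405 F554
G01 X68.994 Y241.825 F554
G01 X80.018 Y235.091 F554
G01 X81.627 Y222.273 F554
G01 X72.608 Y213.024 F554
G01 X59.754 Y214.308 F554
G01 X52.743 Y225.158 F554
M5
G00 X120.476 Y35.648
M4 S609
G01 X135.511 Y182.068 F2470
G01 X42.329 Y201.372 F2470
G01 X151.337 Y204.378 F2470
G01 X125.956 Y76.395 F2470
G01 X126.694 Y165.073 F2470
G01 X120.476 Y35.648 F2470
M5
G00 X106.874 Y142.431
M4 S609
G01 X104.425 Y101.056 F2470
G01 X98.714 Y67.024 F2470
G01 X89.742 Y40.335 F2470
G01 X77.508 Y20.988 F2470
M5
G00 X0.000 Y0.000

viewBox `0 0 207.261 253.218` with mm width/height → 1 unit = 1 mm. Flip: y_m = 253.218 − y_svg.

**Shape 1** — `<path>` regular polygon, stroke `#000000` → score (S609, F2470). Machine vertices: (159.631,155.192) → (165.877,165.030) → (171.274,154.702) → (159.631,155.192). Closed: final G1 returns to the first vertex.

**Shape 2** — `<polyline>` open polyline, stroke `#000000` → score (S609, F2470). Machine vertices: (5.046,57.338) → (143.576,179.306) → (8.940,82.184) → (60.442,66.337). Open path.

**Shape 3** — `<path>` regular polygon, stroke `#ff8800` → cut (S925, F554). Machine vertices: (52.743,225.158) → (56.855,237.405) → (68.994,241.825) → (80.018,235.091) → (81.627,222.273) → (72.608,213.024) → (59.754,214.308) → (52.743,225.158). Closed: final G1 returns to the first vertex.

**Shape 4** — `<polygon>` closed polygon, stroke `#000000` → score (S609, F2470). Machine vertices: (120.476,35.648) → (135.511,182.068) → (42.329,201.372) → (151.337,204.378) → (125.956,76.395) → (126.694,165.073) → (120.476,35.648). Closed: final G1 returns to the first vertex.

**Shape 5** — `<path>` quadratic bezier, stroke `#000000` → score (S609, F2470). Control points (SVG): P0=(106.874,110.787), P1=(105.237,200.879), P2=(77.508,232.230); sampled at t=k/4. Machine vertices: (106.874,142.431) → (104.425,101.056) → (98.714,67.024) → (89.742,40.335) → (77.508,20.988). Open path.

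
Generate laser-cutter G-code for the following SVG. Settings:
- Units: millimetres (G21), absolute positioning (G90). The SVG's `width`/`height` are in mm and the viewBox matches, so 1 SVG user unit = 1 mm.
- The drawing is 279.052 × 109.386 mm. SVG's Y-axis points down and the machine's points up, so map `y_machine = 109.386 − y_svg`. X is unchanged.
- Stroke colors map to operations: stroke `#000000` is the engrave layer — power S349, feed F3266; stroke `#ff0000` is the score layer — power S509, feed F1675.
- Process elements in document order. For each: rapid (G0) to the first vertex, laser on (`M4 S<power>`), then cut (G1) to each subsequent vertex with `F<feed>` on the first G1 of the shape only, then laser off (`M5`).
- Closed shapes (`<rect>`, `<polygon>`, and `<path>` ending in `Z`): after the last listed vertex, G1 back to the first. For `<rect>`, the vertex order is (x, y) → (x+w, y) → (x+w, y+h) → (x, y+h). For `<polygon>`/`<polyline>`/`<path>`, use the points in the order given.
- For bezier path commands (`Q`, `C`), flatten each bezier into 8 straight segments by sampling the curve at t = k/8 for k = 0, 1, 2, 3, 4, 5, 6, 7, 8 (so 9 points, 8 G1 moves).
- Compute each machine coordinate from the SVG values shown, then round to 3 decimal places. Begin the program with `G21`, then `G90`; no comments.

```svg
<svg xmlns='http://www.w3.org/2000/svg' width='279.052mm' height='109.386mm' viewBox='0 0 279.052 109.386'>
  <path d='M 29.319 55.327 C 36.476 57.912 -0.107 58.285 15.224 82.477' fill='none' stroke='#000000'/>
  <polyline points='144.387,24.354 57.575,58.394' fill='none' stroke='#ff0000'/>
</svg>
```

G21
G90
G0 X29.319 Y54.059
M4 S349
G1 X30.139 Y53.142 F3266
G1 X27.980 Y52.128
G1 X23.962 Y50.711
G1 X19.206 Y48.587
G1 X14.834 Y45.449
G1 X11.965 Y40.994
G1 X11.722 Y34.915
G1 X15.224 Y26.909
M5
G0 X144.387 Y85.032
M4 S509
G1 X57.575 Y50.992 F1675
M5

1 u = 1 mm; y_m = 109.386 − y.

[1] `<path>` cubic bezier, #000000→engrave S349 F3266: (29.319,54.059) → (30.139,53.142) → (27.980,52.128) → (23.962,50.711) → (19.206,48.587) → (14.834,45.449) → (11.965,40.994) → (11.722,34.915) → (15.224,26.909)

[2] `<polyline>` line segment, #ff0000→score S509 F1675: (144.387,85.032) → (57.575,50.992)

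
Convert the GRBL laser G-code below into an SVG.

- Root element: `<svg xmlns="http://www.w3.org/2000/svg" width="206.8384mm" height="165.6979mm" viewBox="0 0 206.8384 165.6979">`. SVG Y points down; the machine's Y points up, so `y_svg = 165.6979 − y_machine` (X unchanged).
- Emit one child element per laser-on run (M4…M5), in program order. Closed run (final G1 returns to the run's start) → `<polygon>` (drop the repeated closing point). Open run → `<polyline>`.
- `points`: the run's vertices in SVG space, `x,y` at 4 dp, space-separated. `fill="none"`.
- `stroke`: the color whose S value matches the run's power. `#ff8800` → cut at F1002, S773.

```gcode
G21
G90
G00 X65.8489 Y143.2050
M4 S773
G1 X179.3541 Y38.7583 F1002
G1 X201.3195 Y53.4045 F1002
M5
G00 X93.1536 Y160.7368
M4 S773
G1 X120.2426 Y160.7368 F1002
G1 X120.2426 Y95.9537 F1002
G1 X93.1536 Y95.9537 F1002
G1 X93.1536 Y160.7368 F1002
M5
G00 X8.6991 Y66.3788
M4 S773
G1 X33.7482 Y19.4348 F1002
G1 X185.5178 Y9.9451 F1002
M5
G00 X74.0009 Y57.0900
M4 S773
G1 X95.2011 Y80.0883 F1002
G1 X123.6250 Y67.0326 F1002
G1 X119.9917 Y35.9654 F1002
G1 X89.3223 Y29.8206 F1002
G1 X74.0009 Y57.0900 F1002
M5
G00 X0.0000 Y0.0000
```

Each laser-on run becomes one SVG element. Flip Y back into SVG space with y_svg = 165.6979 − y_machine. Every run uses S773, so all elements get stroke `#ff8800` (cut).

Run 1: The run is open, so emit a `<polyline>` with points (Y-flipped): 65.8489,22.4929 179.3541,126.9396 201.3195,112.2934.

Run 2: The run returns to its start, so emit a `<polygon>` with points (Y-flipped): 93.1536,4.9611 120.2426,4.9611 120.2426,69.7442 93.1536,69.7442.

Run 3: The run is open, so emit a `<polyline>` with points (Y-flipped): 8.6991,99.3191 33.7482,146.2631 185.5178,155.7528.

Run 4: The run returns to its start, so emit a `<polygon>` with points (Y-flipped): 74.0009,108.6079 95.2011,85.6096 123.6250,98.6653 119.9917,129.7325 89.3223,135.8773.

<svg xmlns="http://www.w3.org/2000/svg" width="206.8384mm" height="165.6979mm" viewBox="0 0 206.8384 165.6979">
  <polyline points="65.8489,22.4929 179.3541,126.9396 201.3195,112.2934" fill="none" stroke="#ff8800"/>
  <polygon points="93.1536,4.9611 120.2426,4.9611 120.2426,69.7442 93.1536,69.7442" fill="none" stroke="#ff8800"/>
  <polyline points="8.6991,99.3191 33.7482,146.2631 185.5178,155.7528" fill="none" stroke="#ff8800"/>
  <polygon points="74.0009,108.6079 95.2011,85.6096 123.6250,98.6653 119.9917,129.7325 89.3223,135.8773" fill="none" stroke="#ff8800"/>
</svg>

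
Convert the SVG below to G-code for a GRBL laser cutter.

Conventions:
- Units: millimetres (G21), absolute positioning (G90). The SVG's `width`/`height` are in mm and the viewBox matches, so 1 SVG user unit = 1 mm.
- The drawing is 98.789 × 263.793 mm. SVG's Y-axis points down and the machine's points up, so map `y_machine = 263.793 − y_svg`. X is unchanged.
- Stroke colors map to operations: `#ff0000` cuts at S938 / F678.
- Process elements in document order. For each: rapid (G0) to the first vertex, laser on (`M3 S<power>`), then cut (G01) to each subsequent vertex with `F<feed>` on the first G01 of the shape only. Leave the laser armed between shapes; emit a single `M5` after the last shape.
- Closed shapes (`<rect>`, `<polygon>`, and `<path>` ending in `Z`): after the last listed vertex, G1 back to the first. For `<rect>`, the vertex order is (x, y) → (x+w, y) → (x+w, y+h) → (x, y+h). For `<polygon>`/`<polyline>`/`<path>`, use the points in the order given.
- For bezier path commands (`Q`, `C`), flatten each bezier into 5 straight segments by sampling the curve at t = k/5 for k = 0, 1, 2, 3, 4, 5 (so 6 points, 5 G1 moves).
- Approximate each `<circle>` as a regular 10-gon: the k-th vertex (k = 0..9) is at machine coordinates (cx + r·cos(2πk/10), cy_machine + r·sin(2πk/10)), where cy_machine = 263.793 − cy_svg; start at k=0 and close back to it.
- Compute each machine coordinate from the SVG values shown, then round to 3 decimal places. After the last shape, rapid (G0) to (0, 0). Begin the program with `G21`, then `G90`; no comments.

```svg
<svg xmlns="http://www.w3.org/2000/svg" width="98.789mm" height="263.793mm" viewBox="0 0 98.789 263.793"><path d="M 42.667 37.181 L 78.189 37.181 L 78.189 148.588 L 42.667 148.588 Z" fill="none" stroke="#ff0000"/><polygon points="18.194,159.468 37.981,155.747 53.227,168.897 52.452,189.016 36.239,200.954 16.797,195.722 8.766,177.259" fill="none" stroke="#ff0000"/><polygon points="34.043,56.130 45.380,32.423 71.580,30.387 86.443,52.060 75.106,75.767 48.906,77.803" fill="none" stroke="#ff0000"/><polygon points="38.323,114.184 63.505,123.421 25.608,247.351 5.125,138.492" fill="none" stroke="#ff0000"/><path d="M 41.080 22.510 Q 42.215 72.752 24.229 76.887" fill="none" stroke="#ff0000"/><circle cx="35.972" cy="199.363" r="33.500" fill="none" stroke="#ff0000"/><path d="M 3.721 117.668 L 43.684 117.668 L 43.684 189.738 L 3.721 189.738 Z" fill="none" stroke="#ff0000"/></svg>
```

1 u = 1 mm; y_m = 263.793 − y.

[1] `<path>` rectangle, #ff0000→cut S938 F678: (42.667,226.612) → (78.189,226.612) → (78.189,115.205) → (42.667,115.205) → (42.667,226.612) (closed)

[2] `<polygon>` regular polygon, #ff0000→cut S938 F678: (18.194,104.325) → (37.981,108.046) → (53.227,94.896) → (52.452,74.777) → (36.239,62.839) → (16.797,68.071) → (8.766,86.534) → (18.194,104.325) (closed)

[3] `<polygon>` regular polygon, #ff0000→cut S938 F678: (34.043,207.663) → (45.380,231.370) → (71.580,233.406) → (86.443,211.733) → (75.106,188.026) → (48.906,185.990) → (34.043,207.663) (closed)

[4] `<polygon>` closed polygon, #ff0000→cut S938 F678: (38.323,149.609) → (63.505,140.372) → (25.608,16.442) → (5.125,125.301) → (38.323,149.609) (closed)

[5] `<path>` quadratic bezier, #ff0000→cut S938 F678: (41.080,241.283) → (40.769,223.030) → (38.929,208.467) → (35.558,197.591) → (30.659,190.404) → (24.229,186.906)

[6] `<circle>` circle, #ff0000→cut S938 F678: (69.472,64.430) → (63.074,84.121) → (46.324,96.290) → (25.620,96.290) → (8.870,84.121) → (2.472,64.430) → (8.870,44.739) → (25.620,32.570) → (46.324,32.570) → (63.074,44.739) → (69.472,64.430) (closed)

[7] `<path>` rectangle, #ff0000→cut S938 F678: (3.721,146.125) → (43.684,146.125) → (43.684,74.055) → (3.721,74.055) → (3.721,146.125) (closed)

G21
G90
G0 X42.667 Y226.612
M3 S938
G01 X78.189 Y226.612 F678
G01 X78.189 Y115.205
G01 X42.667 Y115.205
G01 X42.667 Y226.612
G0 X18.194 Y104.325
M3 S938
G01 X37.981 Y108.046 F678
G01 X53.227 Y94.896
G01 X52.452 Y74.777
G01 X36.239 Y62.839
G01 X16.797 Y68.071
G01 X8.766 Y86.534
G01 X18.194 Y104.325
G0 X34.043 Y207.663
M3 S938
G01 X45.380 Y231.370 F678
G01 X71.580 Y233.406
G01 X86.443 Y211.733
G01 X75.106 Y188.026
G01 X48.906 Y185.990
G01 X34.043 Y207.663
G0 X38.323 Y149.609
M3 S938
G01 X63.505 Y140.372 F678
G01 X25.608 Y16.442
G01 X5.125 Y125.301
G01 X38.323 Y149.609
G0 X41.080 Y241.283
M3 S938
G01 X40.769 Y223.030 F678
G01 X38.929 Y208.467
G01 X35.558 Y197.591
G01 X30.659 Y190.404
G01 X24.229 Y186.906
G0 X69.472 Y64.430
M3 S938
G01 X63.074 Y84.121 F678
G01 X46.324 Y96.290
G01 X25.620 Y96.290
G01 X8.870 Y84.121
G01 X2.472 Y64.430
G01 X8.870 Y44.739
G01 X25.620 Y32.570
G01 X46.324 Y32.570
G01 X63.074 Y44.739
G01 X69.472 Y64.430
G0 X3.721 Y146.125
M3 S938
G01 X43.684 Y146.125 F678
G01 X43.684 Y74.055
G01 X3.721 Y74.055
G01 X3.721 Y146.125
M5
G0 X0.000 Y0.000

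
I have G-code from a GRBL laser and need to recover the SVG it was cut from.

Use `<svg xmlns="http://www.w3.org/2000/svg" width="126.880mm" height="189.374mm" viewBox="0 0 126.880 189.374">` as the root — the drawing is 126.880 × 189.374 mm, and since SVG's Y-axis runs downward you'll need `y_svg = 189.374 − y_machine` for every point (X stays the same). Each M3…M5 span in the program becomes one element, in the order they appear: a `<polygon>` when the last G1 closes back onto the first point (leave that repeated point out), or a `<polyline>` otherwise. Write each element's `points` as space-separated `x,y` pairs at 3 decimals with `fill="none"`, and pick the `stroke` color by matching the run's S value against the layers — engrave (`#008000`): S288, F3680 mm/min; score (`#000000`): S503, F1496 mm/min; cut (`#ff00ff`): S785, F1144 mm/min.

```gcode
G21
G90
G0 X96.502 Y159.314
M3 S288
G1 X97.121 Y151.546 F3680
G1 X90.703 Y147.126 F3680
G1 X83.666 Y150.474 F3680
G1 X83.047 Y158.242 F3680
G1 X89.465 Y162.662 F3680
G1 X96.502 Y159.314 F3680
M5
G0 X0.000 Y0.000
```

Machine Y-up, SVG Y-down with viewBox height 189.374, so y_svg = 189.374 − y_machine; X carries over. Every run uses S288, so all elements get stroke `#008000` (engrave).

Run 1: The run returns to its start, so emit a `<polygon>` with points (Y-flipped): 96.502,30.060 97.121,37.828 90.703,42.248 83.666,38.900 83.047,31.132 89.465,26.712.

<svg xmlns="http://www.w3.org/2000/svg" width="126.880mm" height="189.374mm" viewBox="0 0 126.880 189.374">
  <polygon points="96.502,30.060 97.121,37.828 90.703,42.248 83.666,38.900 83.047,31.132 89.465,26.712" fill="none" stroke="#008000"/>
</svg>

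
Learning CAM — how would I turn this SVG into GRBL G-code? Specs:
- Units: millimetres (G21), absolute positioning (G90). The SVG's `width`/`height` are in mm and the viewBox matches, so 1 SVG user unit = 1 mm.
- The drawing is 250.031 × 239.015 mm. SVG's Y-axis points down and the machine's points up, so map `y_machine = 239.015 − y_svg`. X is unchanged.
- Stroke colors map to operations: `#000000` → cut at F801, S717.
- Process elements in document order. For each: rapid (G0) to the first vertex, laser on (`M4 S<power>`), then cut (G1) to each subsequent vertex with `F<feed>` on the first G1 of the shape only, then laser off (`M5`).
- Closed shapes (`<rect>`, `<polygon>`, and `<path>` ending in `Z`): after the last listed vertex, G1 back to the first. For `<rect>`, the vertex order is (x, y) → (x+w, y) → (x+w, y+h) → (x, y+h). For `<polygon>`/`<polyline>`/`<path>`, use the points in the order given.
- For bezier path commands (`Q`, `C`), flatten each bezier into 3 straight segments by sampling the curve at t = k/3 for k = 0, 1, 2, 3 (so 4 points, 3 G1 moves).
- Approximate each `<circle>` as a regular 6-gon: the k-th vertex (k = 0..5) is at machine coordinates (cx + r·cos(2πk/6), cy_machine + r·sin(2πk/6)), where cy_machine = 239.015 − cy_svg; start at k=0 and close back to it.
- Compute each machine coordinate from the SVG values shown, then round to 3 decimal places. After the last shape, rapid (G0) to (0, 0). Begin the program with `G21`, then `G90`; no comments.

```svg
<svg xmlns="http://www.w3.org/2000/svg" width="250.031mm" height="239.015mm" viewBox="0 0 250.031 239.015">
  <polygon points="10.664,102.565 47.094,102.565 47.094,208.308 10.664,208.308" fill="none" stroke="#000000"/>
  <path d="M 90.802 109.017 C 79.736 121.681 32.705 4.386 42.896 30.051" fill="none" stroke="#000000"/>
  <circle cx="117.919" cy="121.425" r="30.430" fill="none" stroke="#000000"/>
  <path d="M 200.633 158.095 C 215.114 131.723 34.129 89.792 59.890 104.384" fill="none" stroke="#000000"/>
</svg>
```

viewBox `0 0 250.031 239.015` with mm width/height → 1 unit = 1 mm. Flip: y_m = 239.015 − y_svg.

**Shape 1** — `<polygon>` rectangle, stroke `#000000` → cut (S717, F801). Machine vertices: (10.664,136.450) → (47.094,136.450) → (47.094,30.707) → (10.664,30.707) → (10.664,136.450). Closed: final G1 returns to the first vertex.

**Shape 2** — `<path>` cubic bezier, stroke `#000000` → cut (S717, F801). Control points (SVG): P0=(90.802,109.017), P1=(79.736,121.681), P2=(32.705,4.386), P3=(42.896,30.051); sampled at t=k/3. Machine vertices: (90.802,129.998) → (71.199,150.546) → (48.328,197.084) → (42.896,208.964). Open path.

**Shape 3** — `<circle>` circle, stroke `#000000` → cut (S717, F801). Machine vertices: (148.349,117.590) → (133.134,143.943) → (102.704,143.943) → (87.489,117.590) → (102.704,91.237) → (133.134,91.237) → (148.349,117.590). Closed: final G1 returns to the first vertex.

**Shape 4** — `<path>` cubic bezier, stroke `#000000` → cut (S717, F801). Control points (SVG): P0=(200.633,158.095), P1=(215.114,131.723), P2=(34.129,89.792), P3=(59.890,104.384); sampled at t=k/3. Machine vertices: (200.633,80.920) → (164.855,109.809) → (88.148,133.052) → (59.890,134.631). Open path.

G21
G90
G0 X10.664 Y136.450
M4 S717
G1 X47.094 Y136.450 F801
G1 X47.094 Y30.707
G1 X10.664 Y30.707
G1 X10.664 Y136.450
M5
G0 X90.802 Y129.998
M4 S717
G1 X71.199 Y150.546 F801
G1 X48.328 Y197.084
G1 X42.896 Y208.964
M5
G0 X148.349 Y117.590
M4 S717
G1 X133.134 Y143.943 F801
G1 X102.704 Y143.943
G1 X87.489 Y117.590
G1 X102.704 Y91.237
G1 X133.134 Y91.237
G1 X148.349 Y117.590
M5
G0 X200.633 Y80.920
M4 S717
G1 X164.855 Y109.809 F801
G1 X88.148 Y133.052
G1 X59.890 Y134.631
M5
G0 X0.000 Y0.000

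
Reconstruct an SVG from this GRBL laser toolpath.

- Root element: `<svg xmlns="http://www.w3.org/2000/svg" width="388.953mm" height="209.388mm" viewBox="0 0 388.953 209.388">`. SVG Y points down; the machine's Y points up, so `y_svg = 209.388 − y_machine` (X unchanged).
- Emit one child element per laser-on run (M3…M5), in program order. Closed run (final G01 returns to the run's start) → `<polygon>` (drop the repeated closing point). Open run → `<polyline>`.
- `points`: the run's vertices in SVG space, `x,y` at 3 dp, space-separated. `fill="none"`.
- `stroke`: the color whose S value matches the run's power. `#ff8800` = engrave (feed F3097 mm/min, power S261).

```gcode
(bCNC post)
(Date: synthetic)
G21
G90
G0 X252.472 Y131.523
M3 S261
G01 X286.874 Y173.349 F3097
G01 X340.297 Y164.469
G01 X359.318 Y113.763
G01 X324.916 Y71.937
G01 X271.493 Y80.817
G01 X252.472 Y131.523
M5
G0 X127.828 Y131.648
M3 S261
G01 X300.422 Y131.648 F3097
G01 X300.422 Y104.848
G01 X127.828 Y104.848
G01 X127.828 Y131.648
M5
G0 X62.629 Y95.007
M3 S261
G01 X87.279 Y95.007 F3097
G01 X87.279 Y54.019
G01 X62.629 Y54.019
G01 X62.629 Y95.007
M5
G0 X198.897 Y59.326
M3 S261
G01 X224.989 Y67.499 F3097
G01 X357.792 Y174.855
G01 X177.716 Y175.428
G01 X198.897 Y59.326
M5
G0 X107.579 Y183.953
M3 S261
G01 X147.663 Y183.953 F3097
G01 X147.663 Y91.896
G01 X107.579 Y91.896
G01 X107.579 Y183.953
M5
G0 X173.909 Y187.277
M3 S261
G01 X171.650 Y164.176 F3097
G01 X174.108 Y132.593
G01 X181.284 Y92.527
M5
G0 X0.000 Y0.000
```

y_svg = 209.388 − y_m. Every run uses S261, so all elements get stroke `#ff8800` (engrave).

[1] closed run; points: 252.472,77.865 286.874,36.039 340.297,44.919 359.318,95.625 324.916,137.451 271.493,128.571

[2] closed run; points: 127.828,77.740 300.422,77.740 300.422,104.540 127.828,104.540

[3] closed run; points: 62.629,114.381 87.279,114.381 87.279,155.369 62.629,155.369

[4] closed run; points: 198.897,150.062 224.989,141.889 357.792,34.533 177.716,33.960

[5] closed run; points: 107.579,25.435 147.663,25.435 147.663,117.492 107.579,117.492

[6] open run; points: 173.909,22.111 171.650,45.212 174.108,76.795 181.284,116.861

<svg xmlns="http://www.w3.org/2000/svg" width="388.953mm" height="209.388mm" viewBox="0 0 388.953 209.388">
  <polygon points="252.472,77.865 286.874,36.039 340.297,44.919 359.318,95.625 324.916,137.451 271.493,128.571" fill="none" stroke="#ff8800"/>
  <polygon points="127.828,77.740 300.422,77.740 300.422,104.540 127.828,104.540" fill="none" stroke="#ff8800"/>
  <polygon points="62.629,114.381 87.279,114.381 87.279,155.369 62.629,155.369" fill="none" stroke="#ff8800"/>
  <polygon points="198.897,150.062 224.989,141.889 357.792,34.533 177.716,33.960" fill="none" stroke="#ff8800"/>
  <polygon points="107.579,25.435 147.663,25.435 147.663,117.492 107.579,117.492" fill="none" stroke="#ff8800"/>
  <polyline points="173.909,22.111 171.650,45.212 174.108,76.795 181.284,116.861" fill="none" stroke="#ff8800"/>
</svg>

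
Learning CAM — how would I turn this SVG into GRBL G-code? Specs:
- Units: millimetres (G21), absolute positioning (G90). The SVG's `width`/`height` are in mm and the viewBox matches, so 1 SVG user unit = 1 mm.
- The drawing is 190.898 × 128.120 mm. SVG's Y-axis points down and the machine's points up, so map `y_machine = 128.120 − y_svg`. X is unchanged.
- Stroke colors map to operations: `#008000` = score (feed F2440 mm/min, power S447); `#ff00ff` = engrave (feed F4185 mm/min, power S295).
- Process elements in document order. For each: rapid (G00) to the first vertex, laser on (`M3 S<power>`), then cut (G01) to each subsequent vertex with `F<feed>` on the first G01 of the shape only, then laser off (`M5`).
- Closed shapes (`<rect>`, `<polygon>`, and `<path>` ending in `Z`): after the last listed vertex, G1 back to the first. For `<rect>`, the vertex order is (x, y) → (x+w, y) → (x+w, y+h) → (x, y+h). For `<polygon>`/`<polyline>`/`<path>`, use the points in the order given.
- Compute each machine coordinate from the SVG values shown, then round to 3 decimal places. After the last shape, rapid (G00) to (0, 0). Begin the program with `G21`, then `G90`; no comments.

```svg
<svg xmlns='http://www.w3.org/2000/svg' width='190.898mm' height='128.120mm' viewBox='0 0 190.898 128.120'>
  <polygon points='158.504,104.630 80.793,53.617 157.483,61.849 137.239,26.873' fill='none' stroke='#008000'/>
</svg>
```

viewBox `0 0 190.898 128.120` with mm width/height → 1 unit = 1 mm. Flip: y_m = 128.120 − y_svg.

**Shape 1** — `<polygon>` closed polygon, stroke `#008000` → score (S447, F2440). Machine vertices: (158.504,23.490) → (80.793,74.503) → (157.483,66.271) → (137.239,101.247) → (158.504,23.490). Closed: final G1 returns to the first vertex.

G21
G90
G00 X158.504 Y23.490
M3 S447
G01 X80.793 Y74.503 F2440
G01 X157.483 Y66.271
G01 X137.239 Y101.247
G01 X158.504 Y23.490
M5
G00 X0.000 Y0.000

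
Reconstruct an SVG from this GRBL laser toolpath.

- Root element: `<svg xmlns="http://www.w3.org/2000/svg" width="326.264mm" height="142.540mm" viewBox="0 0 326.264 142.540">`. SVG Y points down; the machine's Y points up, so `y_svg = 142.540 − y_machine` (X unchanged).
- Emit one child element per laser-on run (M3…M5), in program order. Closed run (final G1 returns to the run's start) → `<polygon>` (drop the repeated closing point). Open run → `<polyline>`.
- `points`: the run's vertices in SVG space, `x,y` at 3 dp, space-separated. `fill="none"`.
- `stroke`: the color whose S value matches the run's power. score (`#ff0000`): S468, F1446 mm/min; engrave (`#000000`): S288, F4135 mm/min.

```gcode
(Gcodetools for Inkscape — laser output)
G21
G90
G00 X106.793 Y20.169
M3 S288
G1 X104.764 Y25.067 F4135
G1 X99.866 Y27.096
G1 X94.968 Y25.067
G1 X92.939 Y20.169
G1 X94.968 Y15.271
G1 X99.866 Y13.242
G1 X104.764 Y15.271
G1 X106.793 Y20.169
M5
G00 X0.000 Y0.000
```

Each laser-on run becomes one SVG element. Flip Y back into SVG space with y_svg = 142.540 − y_machine. Every run uses S288, so all elements get stroke `#000000` (engrave).

Run 1: The run returns to its start, so emit a `<polygon>` with points (Y-flipped): 106.793,122.371 104.764,117.473 99.866,115.444 94.968,117.473 92.939,122.371 94.968,127.269 99.866,129.298 104.764,127.269.

<svg xmlns="http://www.w3.org/2000/svg" width="326.264mm" height="142.540mm" viewBox="0 0 326.264 142.540">
  <polygon points="106.793,122.371 104.764,117.473 99.866,115.444 94.968,117.473 92.939,122.371 94.968,127.269 99.866,129.298 104.764,127.269" fill="none" stroke="#000000"/>
</svg>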